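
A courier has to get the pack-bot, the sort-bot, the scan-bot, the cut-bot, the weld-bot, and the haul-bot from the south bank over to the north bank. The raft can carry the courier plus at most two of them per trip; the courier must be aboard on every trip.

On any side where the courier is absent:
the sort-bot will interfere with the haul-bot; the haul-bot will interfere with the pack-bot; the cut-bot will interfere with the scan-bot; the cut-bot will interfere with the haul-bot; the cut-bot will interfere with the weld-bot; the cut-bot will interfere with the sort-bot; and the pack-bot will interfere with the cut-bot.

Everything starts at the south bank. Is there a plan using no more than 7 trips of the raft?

No

Counting alone: the courier can take at most 2 across per trip to the north bank, so moving all 6 needs at least 3 loaded trips out, with a return between consecutive ones — at least 5 crossings.
The safety rule pushes this higher. Following every safe sequence of crossings, the most of the 6 that can be at the north bank as the raft arrives there on crossings 5, 7 is 4, 5 respectively — never all 6.
So the move cannot be finished within 7 crossings. (The shortest complete plan takes 9:)
1. Courier goes to the north bank with the cut-bot and the haul-bot.  [the south bank: the pack-bot, the scan-bot, the sort-bot, the weld-bot | the north bank: the cut-bot, the haul-bot]
2. Courier goes back to the south bank with the cut-bot.  [the south bank: the cut-bot, the pack-bot, the scan-bot, the sort-bot, the weld-bot | the north bank: the haul-bot]
3. Courier goes to the north bank with the cut-bot and the scan-bot.  [the south bank: the pack-bot, the sort-bot, the weld-bot | the north bank: the cut-bot, the haul-bot, the scan-bot]
4. Courier goes back to the south bank with the cut-bot.  [the south bank: the cut-bot, the pack-bot, the sort-bot, the weld-bot | the north bank: the haul-bot, the scan-bot]
5. Courier goes to the north bank with the cut-bot and the weld-bot.  [the south bank: the pack-bot, the sort-bot | the north bank: the cut-bot, the haul-bot, the scan-bot, the weld-bot]
6. Courier goes back to the south bank with the cut-bot.  [the south bank: the cut-bot, the pack-bot, the sort-bot | the north bank: the haul-bot, the scan-bot, the weld-bot]
7. Courier goes to the north bank with the pack-bot and the sort-bot.  [the south bank: the cut-bot | the north bank: the haul-bot, the pack-bot, the scan-bot, the sort-bot, the weld-bot]
8. Courier goes back to the south bank with the haul-bot.  [the south bank: the cut-bot, the haul-bot | the north bank: the pack-bot, the scan-bot, the sort-bot, the weld-bot]
9. Courier goes to the north bank with the cut-bot and the haul-bot.  [the south bank: — | the north bank: the cut-bot, the haul-bot, the pack-bot, the scan-bot, the sort-bot, the weld-bot]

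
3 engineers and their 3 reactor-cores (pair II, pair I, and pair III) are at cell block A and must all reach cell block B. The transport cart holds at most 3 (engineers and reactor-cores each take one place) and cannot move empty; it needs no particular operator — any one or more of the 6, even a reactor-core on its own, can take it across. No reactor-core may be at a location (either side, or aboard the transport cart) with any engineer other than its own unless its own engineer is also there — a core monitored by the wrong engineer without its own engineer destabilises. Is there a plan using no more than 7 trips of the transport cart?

Yes

Yes — this plan uses 5 crossings (≤ 7):
1. engineer II and reactor-core II cross → cell block B.
2. engineer II crosses ← cell block A.
3. engineer I, engineer II, and engineer III cross → cell block B.
4. reactor-core II crosses ← cell block A.
5. reactor-core I, reactor-core II, and reactor-core III cross → cell block B.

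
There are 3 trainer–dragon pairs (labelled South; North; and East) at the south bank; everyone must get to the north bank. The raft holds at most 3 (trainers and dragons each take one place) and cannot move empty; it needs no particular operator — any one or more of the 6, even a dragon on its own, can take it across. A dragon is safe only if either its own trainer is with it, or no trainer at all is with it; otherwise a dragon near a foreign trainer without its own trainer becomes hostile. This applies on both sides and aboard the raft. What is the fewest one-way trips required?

5

Counting alone: each trip to the north bank takes at most 3 across and each return brings at least 1 back, so after t trips out (and t−1 returns) at most 3t − (t−1) of the 6 are across; that first reaches 6 at t = 3, so at least 5 crossings are needed.
The plan below uses exactly 5 crossings, so it is optimal:
1. dragon South and trainer South cross → the north bank.
2. trainer South crosses ← the south bank.
3. trainer East, trainer North, and trainer South cross → the north bank.
4. dragon South crosses ← the south bank.
5. dragon East, dragon North, and dragon South cross → the north bank.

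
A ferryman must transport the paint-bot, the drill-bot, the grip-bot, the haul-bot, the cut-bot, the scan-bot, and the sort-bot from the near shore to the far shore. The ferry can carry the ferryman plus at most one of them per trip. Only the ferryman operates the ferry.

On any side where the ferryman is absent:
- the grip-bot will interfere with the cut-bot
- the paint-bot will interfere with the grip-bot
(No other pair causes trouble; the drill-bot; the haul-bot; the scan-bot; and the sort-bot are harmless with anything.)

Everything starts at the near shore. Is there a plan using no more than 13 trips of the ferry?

No

Counting alone: the ferryman can take at most 1 across per trip to the far shore, so moving all 7 needs at least 7 loaded trips out, with a return between consecutive ones — at least 13 crossings.
The safety rule pushes this higher. Following every safe sequence of crossings, the most of the 7 that can be at the far shore as the ferry arrives there on crossing 13 is 6 — never all 7.
So the move cannot be finished within 13 crossings. (The shortest complete plan takes 15:)
1. Ferryman goes to the far shore with the grip-bot.  [the near shore: the cut-bot, the drill-bot, the haul-bot, the paint-bot, the scan-bot, the sort-bot | the far shore: the grip-bot]
2. Ferryman goes back to the near shore alone.  [the near shore: the cut-bot, the drill-bot, the haul-bot, the paint-bot, the scan-bot, the sort-bot | the far shore: the grip-bot]
3. Ferryman goes to the far shore with the paint-bot.  [the near shore: the cut-bot, the drill-bot, the haul-bot, the scan-bot, the sort-bot | the far shore: the grip-bot, the paint-bot]
4. Ferryman goes back to the near shore with the grip-bot.  [the near shore: the cut-bot, the drill-bot, the grip-bot, the haul-bot, the scan-bot, the sort-bot | the far shore: the paint-bot]
5. Ferryman goes to the far shore with the cut-bot.  [the near shore: the drill-bot, the grip-bot, the haul-bot, the scan-bot, the sort-bot | the far shore: the cut-bot, the paint-bot]
6. Ferryman goes back to the near shore alone.  [the near shore: the drill-bot, the grip-bot, the haul-bot, the scan-bot, the sort-bot | the far shore: the cut-bot, the paint-bot]
7. Ferryman goes to the far shore with the drill-bot.  [the near shore: the grip-bot, the haul-bot, the scan-bot, the sort-bot | the far shore: the cut-bot, the drill-bot, the paint-bot]
8. Ferryman goes back to the near shore alone.  [the near shore: the grip-bot, the haul-bot, the scan-bot, the sort-bot | the far shore: the cut-bot, the drill-bot, the paint-bot]
9. Ferryman goes to the far shore with the haul-bot.  [the near shore: the grip-bot, the scan-bot, the sort-bot | the far shore: the cut-bot, the drill-bot, the haul-bot, the paint-bot]
10. Ferryman goes back to the near shore alone.  [the near shore: the grip-bot, the scan-bot, the sort-bot | the far shore: the cut-bot, the drill-bot, the haul-bot, the paint-bot]
11. Ferryman goes to the far shore with the scan-bot.  [the near shore: the grip-bot, the sort-bot | the far shore: the cut-bot, the drill-bot, the haul-bot, the paint-bot, the scan-bot]
12. Ferryman goes back to the near shore alone.  [the near shore: the grip-bot, the sort-bot | the far shore: the cut-bot, the drill-bot, the haul-bot, the paint-bot, the scan-bot]
13. Ferryman goes to the far shore with the sort-bot.  [the near shore: the grip-bot | the far shore: the cut-bot, the drill-bot, the haul-bot, the paint-bot, the scan-bot, the sort-bot]
14. Ferryman goes back to the near shore alone.  [the near shore: the grip-bot | the far shore: the cut-bot, the drill-bot, the haul-bot, the paint-bot, the scan-bot, the sort-bot]
15. Ferryman goes to the far shore with the grip-bot.  [the near shore: — | the far shore: the cut-bot, the drill-bot, the grip-bot, the haul-bot, the paint-bot, the scan-bot, the sort-bot]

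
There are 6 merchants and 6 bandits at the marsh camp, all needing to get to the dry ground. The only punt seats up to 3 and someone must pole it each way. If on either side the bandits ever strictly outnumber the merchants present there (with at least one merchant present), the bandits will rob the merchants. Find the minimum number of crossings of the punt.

impossible

Following every safe sequence of crossings from the start, the most of the 12 that can be at the dry ground as the punt arrives there on crossings 1, 3, 5 is 3, 5, 6 respectively; the best ever achieved is 6 of 12.
From crossing 7 on, no configuration arises that was not already reachable earlier: only 17 distinct safe configurations (who is on which side, and where the punt is) can ever be reached, none of them has everyone across, and every continuation just revisits them. They are: 0 merchants + 0 bandits across (punt back at the start); 0 merchants + 1 bandit across (punt there); 0 merchants + 1 bandit across (punt back at the start); 0 merchants + 2 bandits across (punt there); 0 merchants + 2 bandits across (punt back at the start); 0 merchants + 3 bandits across (punt there); 0 merchants + 3 bandits across (punt back at the start); 0 merchants + 4 bandits across (punt there); 0 merchants + 4 bandits across (punt back at the start); 0 merchants + 5 bandits across (punt there); 0 merchants + 5 bandits across (punt back at the start); 0 merchants + 6 bandits across (punt there); 1 merchant + 1 bandit across (punt there); 1 merchant + 1 bandit across (punt back at the start); 2 merchants + 2 bandits across (punt there); 2 merchants + 2 bandits across (punt back at the start); 3 merchants + 3 bandits across (punt there). So no valid plan exists.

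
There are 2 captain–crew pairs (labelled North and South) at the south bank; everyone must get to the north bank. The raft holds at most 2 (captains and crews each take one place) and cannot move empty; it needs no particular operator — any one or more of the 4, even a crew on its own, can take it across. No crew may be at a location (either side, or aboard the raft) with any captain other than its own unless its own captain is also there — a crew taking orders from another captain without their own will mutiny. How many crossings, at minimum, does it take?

Counting alone: each trip to the north bank takes at most 2 across and each return brings at least 1 back, so after t trips out (and t−1 returns) at most 2t − (t−1) of the 4 are across; that first reaches 4 at t = 3, so at least 5 crossings are needed.
The plan below uses exactly 5 crossings, so it is optimal:
1. captain North and crew North cross → the north bank.
2. captain North crosses ← the south bank.
3. captain North and captain South cross → the north bank.
4. captain South crosses ← the south bank.
5. captain South and crew South cross → the north bank.

5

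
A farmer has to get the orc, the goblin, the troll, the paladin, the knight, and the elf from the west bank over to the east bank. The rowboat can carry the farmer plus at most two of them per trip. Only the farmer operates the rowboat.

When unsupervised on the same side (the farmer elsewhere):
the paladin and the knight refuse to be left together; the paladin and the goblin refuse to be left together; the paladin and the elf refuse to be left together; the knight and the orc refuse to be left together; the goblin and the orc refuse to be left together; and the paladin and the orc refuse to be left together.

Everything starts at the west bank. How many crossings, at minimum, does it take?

9

Counting alone: the farmer can take at most 2 across per trip to the east bank, so moving all 6 needs at least 3 loaded trips out, with a return between consecutive ones — at least 5 crossings.
The safety rule pushes this higher. Following every safe sequence of crossings, the most of the 6 that can be at the east bank as the rowboat arrives there on crossings 5, 7 is 4, 5 respectively — never all 6.
So no plan with fewer than 9 crossings exists, and this one achieves 9:
1. Farmer goes to the east bank with the orc and the paladin.
2. Farmer goes back to the west bank with the orc.
3. Farmer goes to the east bank with the orc and the troll.
4. Farmer goes back to the west bank with the orc.
5. Farmer goes to the east bank with the elf and the orc.
6. Farmer goes back to the west bank with the paladin.
7. Farmer goes to the east bank with the goblin and the knight.
8. Farmer goes back to the west bank with the orc.
9. Farmer goes to the east bank with the orc and the paladin.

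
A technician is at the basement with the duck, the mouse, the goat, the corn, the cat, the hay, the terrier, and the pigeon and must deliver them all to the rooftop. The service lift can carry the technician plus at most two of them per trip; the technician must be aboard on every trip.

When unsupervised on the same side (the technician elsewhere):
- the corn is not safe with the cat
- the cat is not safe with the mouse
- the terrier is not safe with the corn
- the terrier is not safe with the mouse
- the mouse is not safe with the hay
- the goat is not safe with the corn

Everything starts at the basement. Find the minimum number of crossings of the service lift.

Counting alone: the technician can take at most 2 across per trip to the rooftop, so moving all 8 needs at least 4 loaded trips out, with a return between consecutive ones — at least 7 crossings.
The safety rule pushes this higher. Following every safe sequence of crossings, the most of the 8 that can be at the rooftop as the service lift arrives there on crossing 7 is 6 — never all 8.
So no plan with fewer than 9 crossings exists, and this one achieves 9:
1. Technician goes to the rooftop with the corn and the mouse.  [the basement: the cat, the duck, the goat, the hay, the pigeon, the terrier | the rooftop: the corn, the mouse]
2. Technician goes back to the basement alone.  [the basement: the cat, the duck, the goat, the hay, the pigeon, the terrier | the rooftop: the corn, the mouse]
3. Technician goes to the rooftop with the duck and the goat.  [the basement: the cat, the hay, the pigeon, the terrier | the rooftop: the corn, the duck, the goat, the mouse]
4. Technician goes back to the basement with the corn.  [the basement: the cat, the corn, the hay, the pigeon, the terrier | the rooftop: the duck, the goat, the mouse]
5. Technician goes to the rooftop with the cat and the terrier.  [the basement: the corn, the hay, the pigeon | the rooftop: the cat, the duck, the goat, the mouse, the terrier]
6. Technician goes back to the basement with the mouse.  [the basement: the corn, the hay, the mouse, the pigeon | the rooftop: the cat, the duck, the goat, the terrier]
7. Technician goes to the rooftop with the hay and the pigeon.  [the basement: the corn, the mouse | the rooftop: the cat, the duck, the goat, the hay, the pigeon, the terrier]
8. Technician goes back to the basement alone.  [the basement: the corn, the mouse | the rooftop: the cat, the duck, the goat, the hay, the pigeon, the terrier]
9. Technician goes to the rooftop with the corn and the mouse.  [the basement: — | the rooftop: the cat, the corn, the duck, the goat, the hay, the mouse, the pigeon, the terrier]

9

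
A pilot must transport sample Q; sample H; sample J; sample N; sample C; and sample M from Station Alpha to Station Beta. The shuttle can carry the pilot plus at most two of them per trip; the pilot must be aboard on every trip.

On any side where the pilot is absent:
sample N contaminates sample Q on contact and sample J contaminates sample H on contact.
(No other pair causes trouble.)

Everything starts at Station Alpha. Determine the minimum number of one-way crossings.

5

Counting alone: the pilot can take at most 2 across per trip to Station Beta, so moving all 6 needs at least 3 loaded trips out, with a return between consecutive ones — at least 5 crossings.
The plan below uses exactly 5 crossings, so it is optimal:
1. Pilot goes to Station Beta with sample H and sample Q.  [Station Alpha: sample C, sample J, sample M, sample N | Station Beta: sample H, sample Q]
2. Pilot goes back to Station Alpha alone.  [Station Alpha: sample C, sample J, sample M, sample N | Station Beta: sample H, sample Q]
3. Pilot goes to Station Beta with sample C and sample M.  [Station Alpha: sample J, sample N | Station Beta: sample C, sample H, sample M, sample Q]
4. Pilot goes back to Station Alpha alone.  [Station Alpha: sample J, sample N | Station Beta: sample C, sample H, sample M, sample Q]
5. Pilot goes to Station Beta with sample J and sample N.  [Station Alpha: — | Station Beta: sample C, sample H, sample J, sample M, sample N, sample Q]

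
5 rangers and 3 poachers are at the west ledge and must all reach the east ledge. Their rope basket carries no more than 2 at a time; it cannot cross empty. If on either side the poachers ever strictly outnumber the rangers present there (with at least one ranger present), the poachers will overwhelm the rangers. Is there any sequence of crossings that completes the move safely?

1. 2 poachers → the east ledge.  (the west ledge: 5R 1P; the east ledge: 0R 2P)
2. 1 poacher ← the west ledge.  (the west ledge: 5R 2P; the east ledge: 0R 1P)
3. 2 poachers → the east ledge.  (the west ledge: 5R 0P; the east ledge: 0R 3P)
4. 1 poacher ← the west ledge.  (the west ledge: 5R 1P; the east ledge: 0R 2P)
5. 2 rangers → the east ledge.  (the west ledge: 3R 1P; the east ledge: 2R 2P)
6. 1 poacher ← the west ledge.  (the west ledge: 3R 2P; the east ledge: 2R 1P)
7. 1 ranger and 1 poacher → the east ledge.  (the west ledge: 2R 1P; the east ledge: 3R 2P)
8. 1 poacher ← the west ledge.  (the west ledge: 2R 2P; the east ledge: 3R 1P)
9. 2 poachers → the east ledge.  (the west ledge: 2R 0P; the east ledge: 3R 3P)
10. 1 poacher ← the west ledge.  (the west ledge: 2R 1P; the east ledge: 3R 2P)
11. 1 ranger and 1 poacher → the east ledge.  (the west ledge: 1R 0P; the east ledge: 4R 3P)
12. 1 poacher ← the west ledge.  (the west ledge: 1R 1P; the east ledge: 4R 2P)
13. 1 ranger and 1 poacher → the east ledge.  (the west ledge: 0R 0P; the east ledge: 5R 3P)

Yes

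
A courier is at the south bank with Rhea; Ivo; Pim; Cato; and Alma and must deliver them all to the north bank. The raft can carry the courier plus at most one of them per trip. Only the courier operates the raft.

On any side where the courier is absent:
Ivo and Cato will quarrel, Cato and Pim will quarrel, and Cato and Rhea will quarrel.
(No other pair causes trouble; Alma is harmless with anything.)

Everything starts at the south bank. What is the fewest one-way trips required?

Following every safe sequence of crossings from the start, the most of the 5 that can be at the north bank as the raft arrives there on crossings 1, 3, 5 is 1, 2, 3 respectively; the best ever achieved is 3 of 5.
From crossing 7 on, no configuration arises that was not already reachable earlier: only 18 distinct safe configurations (who is on which side, and where the raft is) can ever be reached, none of them has everyone across, and every continuation just revisits them. So no valid plan exists.

impossible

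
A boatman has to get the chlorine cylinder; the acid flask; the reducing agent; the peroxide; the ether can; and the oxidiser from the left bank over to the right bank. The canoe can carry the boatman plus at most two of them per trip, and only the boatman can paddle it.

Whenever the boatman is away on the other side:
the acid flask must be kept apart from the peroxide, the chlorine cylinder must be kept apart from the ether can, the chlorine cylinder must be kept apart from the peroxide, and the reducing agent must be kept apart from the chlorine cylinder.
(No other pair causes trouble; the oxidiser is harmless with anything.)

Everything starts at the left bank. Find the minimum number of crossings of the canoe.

7

Counting alone: the boatman can take at most 2 across per trip to the right bank, so moving all 6 needs at least 3 loaded trips out, with a return between consecutive ones — at least 5 crossings.
The safety rule pushes this higher. Following every safe sequence of crossings, the most of the 6 that can be at the right bank as the canoe arrives there on crossing 5 is 5 — never all 6.
So no plan with fewer than 7 crossings exists, and this one achieves 7:
1. Boatman goes to the right bank with the acid flask and the chlorine cylinder.
2. Boatman goes back to the left bank alone.
3. Boatman goes to the right bank with the oxidiser.
4. Boatman goes back to the left bank alone.
5. Boatman goes to the right bank with the ether can and the reducing agent.
6. Boatman goes back to the left bank with the chlorine cylinder.
7. Boatman goes to the right bank with the chlorine cylinder and the peroxide.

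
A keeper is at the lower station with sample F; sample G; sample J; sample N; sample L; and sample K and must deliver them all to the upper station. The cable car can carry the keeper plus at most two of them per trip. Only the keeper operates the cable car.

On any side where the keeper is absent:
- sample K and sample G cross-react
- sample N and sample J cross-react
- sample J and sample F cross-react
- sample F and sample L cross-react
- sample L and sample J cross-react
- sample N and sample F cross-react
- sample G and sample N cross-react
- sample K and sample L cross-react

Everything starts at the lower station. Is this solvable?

No

Whatever the first load, the items left behind include a forbidden pair without the keeper. No opening move is safe, so no plan exists.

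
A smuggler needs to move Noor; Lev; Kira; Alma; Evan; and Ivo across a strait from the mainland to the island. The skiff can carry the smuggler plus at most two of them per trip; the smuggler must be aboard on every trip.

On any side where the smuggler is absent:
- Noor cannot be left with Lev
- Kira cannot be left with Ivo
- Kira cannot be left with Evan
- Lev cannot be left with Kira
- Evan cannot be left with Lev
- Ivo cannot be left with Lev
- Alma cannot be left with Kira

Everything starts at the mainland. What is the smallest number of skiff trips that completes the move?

Counting alone: the smuggler can take at most 2 across per trip to the island, so moving all 6 needs at least 3 loaded trips out, with a return between consecutive ones — at least 5 crossings.
The safety rule pushes this higher. Following every safe sequence of crossings, the most of the 6 that can be at the island as the skiff arrives there on crossings 5, 7 is 4, 5 respectively — never all 6.
So no plan with fewer than 9 crossings exists, and this one achieves 9:
1. Smuggler goes to the island with Kira and Lev.  [the mainland: Alma, Evan, Ivo, Noor | the island: Kira, Lev]
2. Smuggler goes back to the mainland with Lev.  [the mainland: Alma, Evan, Ivo, Lev, Noor | the island: Kira]
3. Smuggler goes to the island with Lev and Noor.  [the mainland: Alma, Evan, Ivo | the island: Kira, Lev, Noor]
4. Smuggler goes back to the mainland with Lev.  [the mainland: Alma, Evan, Ivo, Lev | the island: Kira, Noor]
5. Smuggler goes to the island with Evan and Ivo.  [the mainland: Alma, Lev | the island: Evan, Ivo, Kira, Noor]
6. Smuggler goes back to the mainland with Kira.  [the mainland: Alma, Kira, Lev | the island: Evan, Ivo, Noor]
7. Smuggler goes to the island with Alma and Lev.  [the mainland: Kira | the island: Alma, Evan, Ivo, Lev, Noor]
8. Smuggler goes back to the mainland with Lev.  [the mainland: Kira, Lev | the island: Alma, Evan, Ivo, Noor]
9. Smuggler goes to the island with Kira and Lev.  [the mainland: — | the island: Alma, Evan, Ivo, Kira, Lev, Noor]

9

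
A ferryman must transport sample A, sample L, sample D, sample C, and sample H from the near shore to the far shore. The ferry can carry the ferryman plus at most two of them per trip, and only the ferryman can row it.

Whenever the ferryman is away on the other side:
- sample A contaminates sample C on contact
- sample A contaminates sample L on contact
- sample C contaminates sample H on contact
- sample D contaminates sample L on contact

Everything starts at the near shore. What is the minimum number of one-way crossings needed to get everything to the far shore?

Counting alone: the ferryman can take at most 2 across per trip to the far shore, so moving all 5 needs at least 3 loaded trips out, with a return between consecutive ones — at least 5 crossings.
The safety rule pushes this higher. Following every safe sequence of crossings, the most of the 5 that can be at the far shore as the ferry arrives there on crossing 5 is 4 — never all 5.
So no plan with fewer than 7 crossings exists, and this one achieves 7:
1. Ferryman goes to the far shore with sample C and sample L.  [the near shore: sample A, sample D, sample H | the far shore: sample C, sample L]
2. Ferryman goes back to the near shore alone.  [the near shore: sample A, sample D, sample H | the far shore: sample C, sample L]
3. Ferryman goes to the far shore with sample A.  [the near shore: sample D, sample H | the far shore: sample A, sample C, sample L]
4. Ferryman goes back to the near shore with sample C and sample L.  [the near shore: sample C, sample D, sample H, sample L | the far shore: sample A]
5. Ferryman goes to the far shore with sample D and sample H.  [the near shore: sample C, sample L | the far shore: sample A, sample D, sample H]
6. Ferryman goes back to the near shore alone.  [the near shore: sample C, sample L | the far shore: sample A, sample D, sample H]
7. Ferryman goes to the far shore with sample C and sample L.  [the near shore: — | the far shore: sample A, sample C, sample D, sample H, sample L]

7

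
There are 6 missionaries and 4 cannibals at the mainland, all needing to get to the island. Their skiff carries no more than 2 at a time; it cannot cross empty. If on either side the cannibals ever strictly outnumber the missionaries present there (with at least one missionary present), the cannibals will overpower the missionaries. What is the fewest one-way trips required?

17

Counting alone: each trip to the island takes at most 2 across and each return brings at least 1 back, so after t trips out (and t−1 returns) at most 2t − (t−1) of the 10 are across; that first reaches 10 at t = 9, so at least 17 crossings are needed.
The plan below uses exactly 17 crossings, so it is optimal:
1. 2 cannibals → the island.  (the mainland: 6M 2C; the island: 0M 2C)
2. 1 cannibal ← the mainland.  (the mainland: 6M 3C; the island: 0M 1C)
3. 2 cannibals → the island.  (the mainland: 6M 1C; the island: 0M 3C)
4. 1 cannibal ← the mainland.  (the mainland: 6M 2C; the island: 0M 2C)
5. 2 missionaries → the island.  (the mainland: 4M 2C; the island: 2M 2C)
6. 1 cannibal ← the mainland.  (the mainland: 4M 3C; the island: 2M 1C)
7. 1 missionary and 1 cannibal → the island.  (the mainland: 3M 2C; the island: 3M 2C)
8. 1 cannibal ← the mainland.  (the mainland: 3M 3C; the island: 3M 1C)
9. 2 cannibals → the island.  (the mainland: 3M 1C; the island: 3M 3C)
10. 1 cannibal ← the mainland.  (the mainland: 3M 2C; the island: 3M 2C)
11. 1 missionary and 1 cannibal → the island.  (the mainland: 2M 1C; the island: 4M 3C)
12. 1 cannibal ← the mainland.  (the mainland: 2M 2C; the island: 4M 2C)
13. 2 cannibals → the island.  (the mainland: 2M 0C; the island: 4M 4C)
14. 1 cannibal ← the mainland.  (the mainland: 2M 1C; the island: 4M 3C)
15. 1 missionary and 1 cannibal → the island.  (the mainland: 1M 0C; the island: 5M 4C)
16. 1 cannibal ← the mainland.  (the mainland: 1M 1C; the island: 5M 3C)
17. 1 missionary and 1 cannibal → the island.  (the mainland: 0M 0C; the island: 6M 4C)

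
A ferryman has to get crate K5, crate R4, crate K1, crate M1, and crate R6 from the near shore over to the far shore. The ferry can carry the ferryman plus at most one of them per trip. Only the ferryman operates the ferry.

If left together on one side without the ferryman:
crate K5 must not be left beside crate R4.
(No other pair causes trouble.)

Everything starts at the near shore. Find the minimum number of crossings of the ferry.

9

Counting alone: the ferryman can take at most 1 across per trip to the far shore, so moving all 5 needs at least 5 loaded trips out, with a return between consecutive ones — at least 9 crossings.
The plan below uses exactly 9 crossings, so it is optimal:
1. Ferryman goes to the far shore with crate K5.
2. Ferryman goes back to the near shore alone.
3. Ferryman goes to the far shore with crate K1.
4. Ferryman goes back to the near shore alone.
5. Ferryman goes to the far shore with crate M1.
6. Ferryman goes back to the near shore alone.
7. Ferryman goes to the far shore with crate R6.
8. Ferryman goes back to the near shore alone.
9. Ferryman goes to the far shore with crate R4.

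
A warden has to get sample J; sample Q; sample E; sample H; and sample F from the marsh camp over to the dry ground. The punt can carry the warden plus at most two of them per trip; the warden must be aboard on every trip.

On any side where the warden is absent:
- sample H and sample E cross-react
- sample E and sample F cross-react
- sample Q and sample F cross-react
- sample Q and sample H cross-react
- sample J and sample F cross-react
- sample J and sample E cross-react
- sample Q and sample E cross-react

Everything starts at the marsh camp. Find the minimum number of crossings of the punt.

impossible

Whatever the first load, the items left behind include a forbidden pair without the warden. No opening move is safe, so no plan exists.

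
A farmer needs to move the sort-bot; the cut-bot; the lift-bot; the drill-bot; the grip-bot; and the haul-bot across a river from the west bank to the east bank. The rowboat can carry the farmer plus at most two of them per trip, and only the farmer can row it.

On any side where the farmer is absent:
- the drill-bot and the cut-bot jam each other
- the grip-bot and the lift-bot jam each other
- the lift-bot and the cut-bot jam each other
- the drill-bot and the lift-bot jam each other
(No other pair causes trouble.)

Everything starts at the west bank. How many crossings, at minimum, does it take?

9

Counting alone: the farmer can take at most 2 across per trip to the east bank, so moving all 6 needs at least 3 loaded trips out, with a return between consecutive ones — at least 5 crossings.
The safety rule pushes this higher. Following every safe sequence of crossings, the most of the 6 that can be at the east bank as the rowboat arrives there on crossings 5, 7 is 4, 5 respectively — never all 6.
So no plan with fewer than 9 crossings exists, and this one achieves 9:
1. Farmer goes to the east bank with the cut-bot and the lift-bot.  [the west bank: the drill-bot, the grip-bot, the haul-bot, the sort-bot | the east bank: the cut-bot, the lift-bot]
2. Farmer goes back to the west bank with the cut-bot.  [the west bank: the cut-bot, the drill-bot, the grip-bot, the haul-bot, the sort-bot | the east bank: the lift-bot]
3. Farmer goes to the east bank with the cut-bot and the sort-bot.  [the west bank: the drill-bot, the grip-bot, the haul-bot | the east bank: the cut-bot, the lift-bot, the sort-bot]
4. Farmer goes back to the west bank with the cut-bot.  [the west bank: the cut-bot, the drill-bot, the grip-bot, the haul-bot | the east bank: the lift-bot, the sort-bot]
5. Farmer goes to the east bank with the cut-bot and the grip-bot.  [the west bank: the drill-bot, the haul-bot | the east bank: the cut-bot, the grip-bot, the lift-bot, the sort-bot]
6. Farmer goes back to the west bank with the lift-bot.  [the west bank: the drill-bot, the haul-bot, the lift-bot | the east bank: the cut-bot, the grip-bot, the sort-bot]
7. Farmer goes to the east bank with the haul-bot and the lift-bot.  [the west bank: the drill-bot | the east bank: the cut-bot, the grip-bot, the haul-bot, the lift-bot, the sort-bot]
8. Farmer goes back to the west bank with the lift-bot.  [the west bank: the drill-bot, the lift-bot | the east bank: the cut-bot, the grip-bot, the haul-bot, the sort-bot]
9. Farmer goes to the east bank with the drill-bot and the lift-bot.  [the west bank: — | the east bank: the cut-bot, the drill-bot, the grip-bot, the haul-bot, the lift-bot, the sort-bot]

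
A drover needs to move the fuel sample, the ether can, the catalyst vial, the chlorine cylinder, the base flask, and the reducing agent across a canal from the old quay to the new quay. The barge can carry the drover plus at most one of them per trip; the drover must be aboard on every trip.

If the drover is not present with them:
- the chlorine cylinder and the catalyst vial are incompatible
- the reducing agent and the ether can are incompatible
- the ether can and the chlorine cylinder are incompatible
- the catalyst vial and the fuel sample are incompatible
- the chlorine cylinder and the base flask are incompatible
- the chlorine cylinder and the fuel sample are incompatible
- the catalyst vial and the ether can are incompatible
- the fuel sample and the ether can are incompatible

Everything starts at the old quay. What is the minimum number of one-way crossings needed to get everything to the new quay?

Whatever the first load, the items left behind include a forbidden pair without the drover. No opening move is safe, so no plan exists.

impossible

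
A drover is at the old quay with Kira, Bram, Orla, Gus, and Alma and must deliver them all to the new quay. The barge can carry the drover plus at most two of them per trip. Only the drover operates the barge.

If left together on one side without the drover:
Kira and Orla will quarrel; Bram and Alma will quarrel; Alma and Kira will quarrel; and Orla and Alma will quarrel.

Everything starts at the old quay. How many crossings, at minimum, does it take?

Counting alone: the drover can take at most 2 across per trip to the new quay, so moving all 5 needs at least 3 loaded trips out, with a return between consecutive ones — at least 5 crossings.
The safety rule pushes this higher. Following every safe sequence of crossings, the most of the 5 that can be at the new quay as the barge arrives there on crossing 5 is 4 — never all 5.
So no plan with fewer than 7 crossings exists, and this one achieves 7:
1. Drover goes to the new quay with Alma and Kira.  [the old quay: Bram, Gus, Orla | the new quay: Alma, Kira]
2. Drover goes back to the old quay with Kira.  [the old quay: Bram, Gus, Kira, Orla | the new quay: Alma]
3. Drover goes to the new quay with Bram and Kira.  [the old quay: Gus, Orla | the new quay: Alma, Bram, Kira]
4. Drover goes back to the old quay with Alma.  [the old quay: Alma, Gus, Orla | the new quay: Bram, Kira]
5. Drover goes to the new quay with Gus and Orla.  [the old quay: Alma | the new quay: Bram, Gus, Kira, Orla]
6. Drover goes back to the old quay with Kira.  [the old quay: Alma, Kira | the new quay: Bram, Gus, Orla]
7. Drover goes to the new quay with Alma and Kira.  [the old quay: — | the new quay: Alma, Bram, Gus, Kira, Orla]

7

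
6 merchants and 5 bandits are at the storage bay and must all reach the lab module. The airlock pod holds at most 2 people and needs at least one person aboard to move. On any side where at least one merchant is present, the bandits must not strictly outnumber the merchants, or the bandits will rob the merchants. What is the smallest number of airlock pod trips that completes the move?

19

Counting alone: each trip to the lab module takes at most 2 across and each return brings at least 1 back, so after t trips out (and t−1 returns) at most 2t − (t−1) of the 11 are across; that first reaches 11 at t = 10, so at least 19 crossings are needed.
The plan below uses exactly 19 crossings, so it is optimal:
1. 2 bandits → the lab module.  (the storage bay: 6M 3B; the lab module: 0M 2B)
2. 1 bandit ← the storage bay.  (the storage bay: 6M 4B; the lab module: 0M 1B)
3. 2 bandits → the lab module.  (the storage bay: 6M 2B; the lab module: 0M 3B)
4. 1 bandit ← the storage bay.  (the storage bay: 6M 3B; the lab module: 0M 2B)
5. 2 merchants → the lab module.  (the storage bay: 4M 3B; the lab module: 2M 2B)
6. 1 bandit ← the storage bay.  (the storage bay: 4M 4B; the lab module: 2M 1B)
7. 1 merchant and 1 bandit → the lab module.  (the storage bay: 3M 3B; the lab module: 3M 2B)
8. 1 merchant ← the storage bay.  (the storage bay: 4M 3B; the lab module: 2M 2B)
9. 1 merchant and 1 bandit → the lab module.  (the storage bay: 3M 2B; the lab module: 3M 3B)
10. 1 bandit ← the storage bay.  (the storage bay: 3M 3B; the lab module: 3M 2B)
11. 1 merchant and 1 bandit → the lab module.  (the storage bay: 2M 2B; the lab module: 4M 3B)
12. 1 merchant ← the storage bay.  (the storage bay: 3M 2B; the lab module: 3M 3B)
13. 1 merchant and 1 bandit → the lab module.  (the storage bay: 2M 1B; the lab module: 4M 4B)
14. 1 bandit ← the storage bay.  (the storage bay: 2M 2B; the lab module: 4M 3B)
15. 1 merchant and 1 bandit → the lab module.  (the storage bay: 1M 1B; the lab module: 5M 4B)
16. 1 merchant ← the storage bay.  (the storage bay: 2M 1B; the lab module: 4M 4B)
17. 1 merchant and 1 bandit → the lab module.  (the storage bay: 1M 0B; the lab module: 5M 5B)
18. 1 bandit ← the storage bay.  (the storage bay: 1M 1B; the lab module: 5M 4B)
19. 1 merchant and 1 bandit → the lab module.  (the storage bay: 0M 0B; the lab module: 6M 5B)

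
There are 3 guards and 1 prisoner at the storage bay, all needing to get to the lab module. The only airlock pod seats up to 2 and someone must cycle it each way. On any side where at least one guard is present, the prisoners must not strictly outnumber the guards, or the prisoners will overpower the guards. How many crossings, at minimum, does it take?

Counting alone: each trip to the lab module takes at most 2 across and each return brings at least 1 back, so after t trips out (and t−1 returns) at most 2t − (t−1) of the 4 are across; that first reaches 4 at t = 3, so at least 5 crossings are needed.
The plan below uses exactly 5 crossings, so it is optimal:
1. 1 guard and 1 prisoner → the lab module.  (the storage bay: 2G 0P; the lab module: 1G 1P)
2. 1 prisoner ← the storage bay.  (the storage bay: 2G 1P; the lab module: 1G 0P)
3. 1 guard and 1 prisoner → the lab module.  (the storage bay: 1G 0P; the lab module: 2G 1P)
4. 1 prisoner ← the storage bay.  (the storage bay: 1G 1P; the lab module: 2G 0P)
5. 1 guard and 1 prisoner → the lab module.  (the storage bay: 0G 0P; the lab module: 3G 1P)

5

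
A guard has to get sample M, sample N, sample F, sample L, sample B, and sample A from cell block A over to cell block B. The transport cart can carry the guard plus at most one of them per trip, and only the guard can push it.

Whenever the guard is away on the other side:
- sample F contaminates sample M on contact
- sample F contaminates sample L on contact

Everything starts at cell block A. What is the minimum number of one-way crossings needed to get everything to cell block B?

Counting alone: the guard can take at most 1 across per trip to cell block B, so moving all 6 needs at least 6 loaded trips out, with a return between consecutive ones — at least 11 crossings.
The safety rule pushes this higher. Following every safe sequence of crossings, the most of the 6 that can be at cell block B as the transport cart arrives there on crossing 11 is 5 — never all 6.
So no plan with fewer than 13 crossings exists, and this one achieves 13:
1. Guard goes to cell block B with sample F.
2. Guard goes back to cell block A alone.
3. Guard goes to cell block B with sample M.
4. Guard goes back to cell block A with sample F.
5. Guard goes to cell block B with sample L.
6. Guard goes back to cell block A alone.
7. Guard goes to cell block B with sample N.
8. Guard goes back to cell block A alone.
9. Guard goes to cell block B with sample B.
10. Guard goes back to cell block A alone.
11. Guard goes to cell block B with sample A.
12. Guard goes back to cell block A alone.
13. Guard goes to cell block B with sample F.

13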